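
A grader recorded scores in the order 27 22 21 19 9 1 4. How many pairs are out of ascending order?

20

Sweep left to right; for each value list the smaller values that follow it:
27 → 22, 21, 19, 9, 1, 4 → 6
22 → 21, 19, 9, 1, 4 → 5
21 → 19, 9, 1, 4 → 4
19 → 9, 1, 4 → 3
9 → 1, 4 → 2
1 → none → 0
4 → none → 0
Sum: 6 + 5 + 4 + 3 + 2 + 0 + 0 = 20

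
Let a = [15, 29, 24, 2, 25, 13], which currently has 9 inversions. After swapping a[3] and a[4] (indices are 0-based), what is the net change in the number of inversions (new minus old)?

+1

Positions 3 and 4 hold 2 and 25; after swapping, the array is [15, 29, 24, 25, 2, 13].
For each element, count later entries that are smaller:
15 → 2, 13 → 2
29 → 24, 25, 2, 13 → 4
24 → 2, 13 → 2
25 → 2, 13 → 2
2 → none → 0
13 → none → 0
Sum: 2 + 4 + 2 + 2 + 0 + 0 = 10
Change: 10 − 9 = +1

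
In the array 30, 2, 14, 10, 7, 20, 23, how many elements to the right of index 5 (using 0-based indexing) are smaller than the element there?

0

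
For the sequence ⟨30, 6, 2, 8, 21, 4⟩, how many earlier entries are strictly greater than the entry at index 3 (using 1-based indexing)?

2

The element at index 3 is 2.
Elements before it: 30, 6
Those larger than 2: 30, 6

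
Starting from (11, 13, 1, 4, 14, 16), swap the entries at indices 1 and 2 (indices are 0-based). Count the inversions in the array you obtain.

There are 3 inversions.

Positions 1 and 2 hold 13 and 1; after swapping, the array is [11, 1, 13, 4, 14, 16].
For each element, count later entries that are smaller:
11: 2
1: 0
13: 1
4: 0
14: 0
16: 0
Sum: 2 + 0 + 1 + 0 + 0 + 0 = 3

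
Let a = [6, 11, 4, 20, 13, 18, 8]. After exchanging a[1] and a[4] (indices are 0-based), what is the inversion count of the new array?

Positions 1 and 4 hold 11 and 13; after swapping, the array is [6, 13, 4, 20, 11, 18, 8].
Sweep left to right; for each value list the smaller values that follow it:
6 → 4 → 1
13 → 4, 11, 8 → 3
4 → none → 0
20 → 11, 18, 8 → 3
11 → 8 → 1
18 → 8 → 1
8 → none → 0
Sum: 1 + 3 + 0 + 3 + 1 + 1 + 0 = 9

There are 9 inversions.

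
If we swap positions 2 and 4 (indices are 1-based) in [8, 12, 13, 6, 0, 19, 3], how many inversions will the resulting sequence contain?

Positions 2 and 4 hold 12 and 6; after swapping, the array is [8, 6, 13, 12, 0, 19, 3].
Sweep left to right; for each value list the smaller values that follow it:
8 → 6, 0, 3 → 3
6 → 0, 3 → 2
13 → 12, 0, 3 → 3
12 → 0, 3 → 2
0 → none → 0
19 → 3 → 1
3 → none → 0
Sum: 3 + 2 + 3 + 2 + 0 + 1 + 0 = 11

Inversions: 11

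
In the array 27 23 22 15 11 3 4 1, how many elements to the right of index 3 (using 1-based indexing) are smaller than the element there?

5

The element at index 3 is 22.
Elements after it: 15, 11, 3, 4, 1
Those smaller than 22: 15, 11, 3, 4, 1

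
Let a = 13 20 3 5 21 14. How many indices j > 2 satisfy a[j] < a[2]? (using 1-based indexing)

The element at index 2 is 20.
Elements after it: 3, 5, 21, 14
Those smaller than 20: 3, 5, 14

3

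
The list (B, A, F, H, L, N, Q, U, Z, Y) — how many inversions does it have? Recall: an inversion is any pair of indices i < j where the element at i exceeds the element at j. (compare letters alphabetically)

2

Sweep left to right; for each value list the smaller values that follow it:
B → A → 1
A → none → 0
F → none → 0
H → none → 0
L → none → 0
N → none → 0
Q → none → 0
U → none → 0
Z → Y → 1
Y → none → 0
Sum: 1 + 0 + 0 + 0 + 0 + 0 + 0 + 0 + 1 + 0 = 2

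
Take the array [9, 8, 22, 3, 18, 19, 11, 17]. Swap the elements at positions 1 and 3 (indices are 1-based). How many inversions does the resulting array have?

13

Positions 1 and 3 hold 9 and 22; after swapping, the array is [22, 8, 9, 3, 18, 19, 11, 17].
Sweep left to right; for each value list the smaller values that follow it:
22: 7
8: 1
9: 1
3: 0
18: 2
19: 2
11: 0
17: 0
Sum: 7 + 1 + 1 + 0 + 2 + 2 + 0 + 0 = 13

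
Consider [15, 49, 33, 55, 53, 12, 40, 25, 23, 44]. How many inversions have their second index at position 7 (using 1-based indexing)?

3

The element at index 7 is 40.
Elements before it: 15, 49, 33, 55, 53, 12
Those larger than 40: 49, 55, 53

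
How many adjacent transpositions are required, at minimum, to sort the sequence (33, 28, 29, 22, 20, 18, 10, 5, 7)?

34 swaps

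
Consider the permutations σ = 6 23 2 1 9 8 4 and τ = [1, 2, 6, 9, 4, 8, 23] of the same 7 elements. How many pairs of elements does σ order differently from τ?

Assign each item its position (1..7) in the first ordering, then rewrite the second ordering as that position sequence:
positions: 6→1, 23→2, 2→3, 1→4, 9→5, 8→6, 4→7
second ordering as positions: [4, 3, 1, 5, 7, 6, 2]
Discordant pairs = inversions in this position sequence.
4: 3, 1, 2 → 3
3: 1, 2 → 2
1: 0
5: 2 → 1
7: 6, 2 → 2
6: 2 → 1
2: 0
Total: 3 + 2 + 0 + 1 + 2 + 1 + 0 = 9

Discordant pairs: 9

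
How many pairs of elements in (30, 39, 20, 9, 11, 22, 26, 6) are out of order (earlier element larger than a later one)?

For each element, count later entries that are smaller:
30: 6
39: 6
20: 3
9: 1
11: 1
22: 1
26: 1
6: 0
Sum: 6 + 6 + 3 + 1 + 1 + 1 + 1 + 0 = 19

19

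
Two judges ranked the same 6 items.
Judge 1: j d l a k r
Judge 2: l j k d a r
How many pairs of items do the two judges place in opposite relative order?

Assign each item its position (1..6) in the first ordering, then rewrite the second ordering as that position sequence:
positions: j→1, d→2, l→3, a→4, k→5, r→6
second ordering as positions: [3, 1, 5, 2, 4, 6]
Discordant pairs = inversions in this position sequence.
3: 1, 2 → 2
1: 0
5: 2, 4 → 2
2: 0
4: 0
6: 0
Total: 2 + 0 + 2 + 0 + 0 + 0 = 4

4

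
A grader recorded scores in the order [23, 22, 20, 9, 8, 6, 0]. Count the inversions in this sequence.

21 out-of-order pairs

Element-by-element contributions:
23 → 22, 20, 9, 8, 6, 0 → 6
22 → 20, 9, 8, 6, 0 → 5
20 → 9, 8, 6, 0 → 4
9 → 8, 6, 0 → 3
8 → 6, 0 → 2
6 → 0 → 1
0 → none → 0
Sum: 6 + 5 + 4 + 3 + 2 + 1 + 0 = 21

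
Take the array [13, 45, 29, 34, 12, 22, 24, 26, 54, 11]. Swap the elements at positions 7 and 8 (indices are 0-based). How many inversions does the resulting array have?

25

Positions 7 and 8 hold 26 and 54; after swapping, the array is [13, 45, 29, 34, 12, 22, 24, 54, 26, 11].
Element-by-element contributions:
13: 2
45: 7
29: 5
34: 5
12: 1
22: 1
24: 1
54: 2
26: 1
11: 0
Sum: 2 + 7 + 5 + 5 + 1 + 1 + 1 + 2 + 1 + 0 = 25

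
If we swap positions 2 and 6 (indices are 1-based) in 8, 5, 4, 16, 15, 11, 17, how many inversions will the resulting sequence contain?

Positions 2 and 6 hold 5 and 11; after swapping, the array is [8, 11, 4, 16, 15, 5, 17].
Element-by-element contributions:
8: 2
11: 2
4: 0
16: 2
15: 1
5: 0
17: 0
Sum: 2 + 2 + 0 + 2 + 1 + 0 + 0 = 7

7 inversions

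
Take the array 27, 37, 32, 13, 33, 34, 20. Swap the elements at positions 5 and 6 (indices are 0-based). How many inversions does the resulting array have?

10 inversions

Positions 5 and 6 hold 34 and 20; after swapping, the array is [27, 37, 32, 13, 33, 20, 34].
Sweep left to right; for each value list the smaller values that follow it:
27 → 13, 20 → 2
37 → 32, 13, 33, 20, 34 → 5
32 → 13, 20 → 2
13 → none → 0
33 → 20 → 1
20 → none → 0
34 → none → 0
Sum: 2 + 5 + 2 + 0 + 1 + 0 + 0 = 10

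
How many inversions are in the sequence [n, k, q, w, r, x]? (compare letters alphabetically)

Inversion pairs (indices are 1-based):
(1,2): n > k
(4,5): w > r
That's 2 pairs.

Inversions: 2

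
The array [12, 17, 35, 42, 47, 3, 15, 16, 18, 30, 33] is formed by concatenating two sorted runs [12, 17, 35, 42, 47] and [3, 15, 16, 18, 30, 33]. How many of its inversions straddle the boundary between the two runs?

For each element r of the right run, count left-run elements greater than r:
r = 3: 12, 17, 35, 42, 47 → 5
r = 15: 17, 35, 42, 47 → 4
r = 16: 17, 35, 42, 47 → 4
r = 18: 35, 42, 47 → 3
r = 30: 35, 42, 47 → 3
r = 33: 35, 42, 47 → 3
Cross-inversions: 5 + 4 + 4 + 3 + 3 + 3 = 22

Cross-inversions: 22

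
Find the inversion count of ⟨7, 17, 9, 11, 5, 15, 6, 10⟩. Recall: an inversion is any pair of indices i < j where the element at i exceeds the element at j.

15 inversions

Count, for each position, how many later elements it exceeds:
7: 2
17: 6
9: 2
11: 3
5: 0
15: 2
6: 0
10: 0
Sum: 2 + 6 + 2 + 3 + 0 + 2 + 0 + 0 = 15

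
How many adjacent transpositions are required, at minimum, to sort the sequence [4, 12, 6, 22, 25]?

Adjacent swaps: 1

Minimum adjacent swaps = number of inversions (each swap of adjacent out-of-order elements removes one inversion and no swap can remove more).
Count inversions — for each element, later elements that are smaller:
4: none → 0
12: 6 → 1
6: none → 0
22: none → 0
25: none → 0
Total inversions: 0 + 1 + 0 + 0 + 0 = 1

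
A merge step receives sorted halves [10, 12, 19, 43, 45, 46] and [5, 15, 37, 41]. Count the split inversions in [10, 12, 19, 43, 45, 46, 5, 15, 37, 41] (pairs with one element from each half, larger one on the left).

Count, for every r in R, how many entries of L exceed r:
r = 5: 10, 12, 19, 43, 45, 46 → 6
r = 15: 19, 43, 45, 46 → 4
r = 37: 43, 45, 46 → 3
r = 41: 43, 45, 46 → 3
Cross-inversions: 6 + 4 + 3 + 3 = 16

16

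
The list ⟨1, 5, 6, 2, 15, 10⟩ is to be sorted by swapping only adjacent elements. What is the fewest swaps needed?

3

Each adjacent swap fixes exactly one inversion, so the minimum swap count equals the number of inversions.
Count inversions — for each element, later elements that are smaller:
1: none → 0
5: 2 → 1
6: 2 → 1
2: none → 0
15: 10 → 1
10: none → 0
Total inversions: 0 + 1 + 1 + 0 + 1 + 0 = 3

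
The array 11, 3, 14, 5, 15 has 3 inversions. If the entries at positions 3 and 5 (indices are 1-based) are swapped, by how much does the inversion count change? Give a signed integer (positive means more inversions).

+1

Positions 3 and 5 hold 14 and 15; after swapping, the array is [11, 3, 15, 5, 14].
Sweep left to right; for each value list the smaller values that follow it:
11 → 3, 5 → 2
3 → none → 0
15 → 5, 14 → 2
5 → none → 0
14 → none → 0
Sum: 2 + 0 + 2 + 0 + 0 = 4
Change: 4 − 3 = +1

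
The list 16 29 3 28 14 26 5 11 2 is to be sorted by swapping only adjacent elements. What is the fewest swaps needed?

26 swaps

The minimum number of adjacent swaps to sort an array equals its inversion count, since every such swap removes exactly one inversion.
Count inversions — for each element, later elements that are smaller:
16: 3, 14, 5, 11, 2 → 5
29: 3, 28, 14, 26, 5, 11, 2 → 7
3: 2 → 1
28: 14, 26, 5, 11, 2 → 5
14: 5, 11, 2 → 3
26: 5, 11, 2 → 3
5: 2 → 1
11: 2 → 1
2: none → 0
Total inversions: 5 + 7 + 1 + 5 + 3 + 3 + 1 + 1 + 0 = 26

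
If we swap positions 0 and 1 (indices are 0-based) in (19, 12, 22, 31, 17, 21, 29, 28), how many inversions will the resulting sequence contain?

8 inversions

Positions 0 and 1 hold 19 and 12; after swapping, the array is [12, 19, 22, 31, 17, 21, 29, 28].
Count, for each position, how many later elements it exceeds:
12: 0
19: 1
22: 2
31: 4
17: 0
21: 0
29: 1
28: 0
Sum: 0 + 1 + 2 + 4 + 0 + 0 + 1 + 0 = 8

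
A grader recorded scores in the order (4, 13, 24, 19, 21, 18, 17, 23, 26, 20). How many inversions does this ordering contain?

14

For each element, count later entries that are smaller:
4 → none → 0
13 → none → 0
24 → 19, 21, 18, 17, 23, 20 → 6
19 → 18, 17 → 2
21 → 18, 17, 20 → 3
18 → 17 → 1
17 → none → 0
23 → 20 → 1
26 → 20 → 1
20 → none → 0
Sum: 0 + 0 + 6 + 2 + 3 + 1 + 0 + 1 + 1 + 0 = 14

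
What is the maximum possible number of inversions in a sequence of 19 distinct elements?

The maximum occurs when the array is in strictly decreasing order: every one of the C(19, 2) pairs is inverted.
C(19, 2) = 19·18/2 = 171

171 inversions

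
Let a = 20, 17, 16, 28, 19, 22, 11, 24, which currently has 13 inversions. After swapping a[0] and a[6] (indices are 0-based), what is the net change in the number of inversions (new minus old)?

Positions 0 and 6 hold 20 and 11; after swapping, the array is [11, 17, 16, 28, 19, 22, 20, 24].
Count, for each position, how many later elements it exceeds:
11: 0
17: 1
16: 0
28: 4
19: 0
22: 1
20: 0
24: 0
Sum: 0 + 1 + 0 + 4 + 0 + 1 + 0 + 0 = 6
Change: 6 − 13 = -7

-7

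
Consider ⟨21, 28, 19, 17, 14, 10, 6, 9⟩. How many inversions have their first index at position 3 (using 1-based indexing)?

5 such elements

The element at index 3 is 19.
Elements after it: 17, 14, 10, 6, 9
Those smaller than 19: 17, 14, 10, 6, 9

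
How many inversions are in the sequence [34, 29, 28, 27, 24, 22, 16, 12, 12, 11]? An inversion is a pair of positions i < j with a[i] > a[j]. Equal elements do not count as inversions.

44

For each element, count later entries that are smaller:
34 → 29, 28, 27, 24, 22, 16, 12, 12, 11 → 9
29 → 28, 27, 24, 22, 16, 12, 12, 11 → 8
28 → 27, 24, 22, 16, 12, 12, 11 → 7
27 → 24, 22, 16, 12, 12, 11 → 6
24 → 22, 16, 12, 12, 11 → 5
22 → 16, 12, 12, 11 → 4
16 → 12, 12, 11 → 3
12 → 11 → 1
12 → 11 → 1
11 → none → 0
Sum: 9 + 8 + 7 + 6 + 5 + 4 + 3 + 1 + 1 + 0 = 44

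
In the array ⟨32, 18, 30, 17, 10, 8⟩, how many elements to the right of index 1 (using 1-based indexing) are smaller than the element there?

5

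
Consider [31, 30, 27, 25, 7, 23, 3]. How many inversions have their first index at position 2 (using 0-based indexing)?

4 such elements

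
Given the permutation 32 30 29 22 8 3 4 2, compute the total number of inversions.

Sweep left to right; for each value list the smaller values that follow it:
32 → 30, 29, 22, 8, 3, 4, 2 → 7
30 → 29, 22, 8, 3, 4, 2 → 6
29 → 22, 8, 3, 4, 2 → 5
22 → 8, 3, 4, 2 → 4
8 → 3, 4, 2 → 3
3 → 2 → 1
4 → 2 → 1
2 → none → 0
Sum: 7 + 6 + 5 + 4 + 3 + 1 + 1 + 0 = 27

27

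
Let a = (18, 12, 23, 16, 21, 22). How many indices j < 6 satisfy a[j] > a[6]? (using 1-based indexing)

The element at index 6 is 22.
Elements before it: 18, 12, 23, 16, 21
Those larger than 22: 23

1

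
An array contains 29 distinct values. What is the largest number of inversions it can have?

406 inversions

The maximum occurs when the array is in strictly decreasing order: every one of the C(29, 2) pairs is inverted.
C(29, 2) = 29·28/2 = 406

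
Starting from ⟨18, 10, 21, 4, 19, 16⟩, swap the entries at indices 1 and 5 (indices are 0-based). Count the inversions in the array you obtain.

9

Positions 1 and 5 hold 10 and 16; after swapping, the array is [18, 16, 21, 4, 19, 10].
For each element, count later entries that are smaller:
18 → 16, 4, 10 → 3
16 → 4, 10 → 2
21 → 4, 19, 10 → 3
4 → none → 0
19 → 10 → 1
10 → none → 0
Sum: 3 + 2 + 3 + 0 + 1 + 0 = 9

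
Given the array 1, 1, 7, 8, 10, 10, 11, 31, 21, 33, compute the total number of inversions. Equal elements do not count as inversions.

Count, for each position, how many later elements it exceeds:
1 → none → 0
1 → none → 0
7 → none → 0
8 → none → 0
10 → none → 0
10 → none → 0
11 → none → 0
31 → 21 → 1
21 → none → 0
33 → none → 0
Sum: 0 + 0 + 0 + 0 + 0 + 0 + 0 + 1 + 0 + 0 = 1

1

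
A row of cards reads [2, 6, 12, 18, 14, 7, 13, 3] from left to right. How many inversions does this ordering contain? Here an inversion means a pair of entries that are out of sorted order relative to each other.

Out-of-order pairs: 12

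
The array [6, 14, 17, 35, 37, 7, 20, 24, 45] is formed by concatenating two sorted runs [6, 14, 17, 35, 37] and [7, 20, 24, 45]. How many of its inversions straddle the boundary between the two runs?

8

Take each right-half value and tally the left-half values above it:
r = 7: 14, 17, 35, 37 → 4
r = 20: 35, 37 → 2
r = 24: 35, 37 → 2
r = 45: none → 0
Cross-inversions: 4 + 2 + 2 + 0 = 8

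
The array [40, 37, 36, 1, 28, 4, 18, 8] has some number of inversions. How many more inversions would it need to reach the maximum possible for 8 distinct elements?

6

Maximum inversions for 8 distinct elements is C(8, 2) = 8·7/2 = 28.
Current inversions — for each element, count later smaller elements:
40: 7
37: 6
36: 5
1: 0
28: 3
4: 0
18: 1
8: 0
Current total: 7 + 6 + 5 + 0 + 3 + 0 + 1 + 0 = 22
Shortfall: 28 − 22 = 6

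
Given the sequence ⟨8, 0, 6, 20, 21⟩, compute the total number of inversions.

2 inversions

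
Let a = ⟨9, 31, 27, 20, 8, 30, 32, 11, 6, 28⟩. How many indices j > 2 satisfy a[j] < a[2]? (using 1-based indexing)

The element at index 2 is 31.
Elements after it: 27, 20, 8, 30, 32, 11, 6, 28
Those smaller than 31: 27, 20, 8, 30, 11, 6, 28

7 such elements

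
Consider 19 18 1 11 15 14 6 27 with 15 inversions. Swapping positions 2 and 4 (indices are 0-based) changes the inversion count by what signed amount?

+3

Positions 2 and 4 hold 1 and 15; after swapping, the array is [19, 18, 15, 11, 1, 14, 6, 27].
Element-by-element contributions:
19 → 18, 15, 11, 1, 14, 6 → 6
18 → 15, 11, 1, 14, 6 → 5
15 → 11, 1, 14, 6 → 4
11 → 1, 6 → 2
1 → none → 0
14 → 6 → 1
6 → none → 0
27 → none → 0
Sum: 6 + 5 + 4 + 2 + 0 + 1 + 0 + 0 = 18
Change: 18 − 15 = +3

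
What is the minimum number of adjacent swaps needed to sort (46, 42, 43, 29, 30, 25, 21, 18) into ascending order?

The minimum number of adjacent swaps to sort an array equals its inversion count, since every such swap removes exactly one inversion.
Count inversions — for each element, later elements that are smaller:
46: 42, 43, 29, 30, 25, 21, 18 → 7
42: 29, 30, 25, 21, 18 → 5
43: 29, 30, 25, 21, 18 → 5
29: 25, 21, 18 → 3
30: 25, 21, 18 → 3
25: 21, 18 → 2
21: 18 → 1
18: none → 0
Total inversions: 7 + 5 + 5 + 3 + 3 + 2 + 1 + 0 = 26

26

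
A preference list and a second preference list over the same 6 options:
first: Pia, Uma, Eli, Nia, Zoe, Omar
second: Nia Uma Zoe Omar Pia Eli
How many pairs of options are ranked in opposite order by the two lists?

8

Assign each item its position (1..6) in the first ordering, then rewrite the second ordering as that position sequence:
positions: Pia→1, Uma→2, Eli→3, Nia→4, Zoe→5, Omar→6
second ordering as positions: [4, 2, 5, 6, 1, 3]
Discordant pairs = inversions in this position sequence.
4: 2, 1, 3 → 3
2: 1 → 1
5: 1, 3 → 2
6: 1, 3 → 2
1: 0
3: 0
Total: 3 + 1 + 2 + 2 + 0 + 0 = 8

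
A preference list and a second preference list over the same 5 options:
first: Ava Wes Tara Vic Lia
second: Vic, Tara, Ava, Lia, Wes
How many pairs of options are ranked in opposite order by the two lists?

Assign each item its position (1..5) in the first ordering, then rewrite the second ordering as that position sequence:
positions: Ava→1, Wes→2, Tara→3, Vic→4, Lia→5
second ordering as positions: [4, 3, 1, 5, 2]
Discordant pairs = inversions in this position sequence.
4: 3, 1, 2 → 3
3: 1, 2 → 2
1: 0
5: 2 → 1
2: 0
Total: 3 + 2 + 0 + 1 + 0 = 6

6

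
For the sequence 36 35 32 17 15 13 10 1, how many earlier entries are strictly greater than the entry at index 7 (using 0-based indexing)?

7 such elements

The element at index 7 is 1.
Elements before it: 36, 35, 32, 17, 15, 13, 10
Those larger than 1: 36, 35, 32, 17, 15, 13, 10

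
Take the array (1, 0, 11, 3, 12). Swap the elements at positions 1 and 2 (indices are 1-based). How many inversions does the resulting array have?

Positions 1 and 2 hold 1 and 0; after swapping, the array is [0, 1, 11, 3, 12].
Element-by-element contributions:
0: 0
1: 0
11: 1
3: 0
12: 0
Sum: 0 + 0 + 1 + 0 + 0 = 1

1 inversion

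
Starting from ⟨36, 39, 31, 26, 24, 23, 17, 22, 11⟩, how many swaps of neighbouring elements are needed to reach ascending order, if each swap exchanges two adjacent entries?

34 swaps

Each adjacent swap fixes exactly one inversion, so the minimum swap count equals the number of inversions.
Count inversions — for each element, later elements that are smaller:
36: 31, 26, 24, 23, 17, 22, 11 → 7
39: 31, 26, 24, 23, 17, 22, 11 → 7
31: 26, 24, 23, 17, 22, 11 → 6
26: 24, 23, 17, 22, 11 → 5
24: 23, 17, 22, 11 → 4
23: 17, 22, 11 → 3
17: 11 → 1
22: 11 → 1
11: none → 0
Total inversions: 7 + 7 + 6 + 5 + 4 + 3 + 1 + 1 + 0 = 34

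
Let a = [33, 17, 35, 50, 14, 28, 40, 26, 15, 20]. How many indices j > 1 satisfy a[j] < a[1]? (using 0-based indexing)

2

The element at index 1 is 17.
Elements after it: 35, 50, 14, 28, 40, 26, 15, 20
Those smaller than 17: 14, 15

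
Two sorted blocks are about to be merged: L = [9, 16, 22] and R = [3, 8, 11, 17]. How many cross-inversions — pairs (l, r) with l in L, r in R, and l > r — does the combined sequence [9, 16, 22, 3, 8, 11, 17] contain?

For each element r of the right run, count left-run elements greater than r:
r = 3: 9, 16, 22 → 3
r = 8: 9, 16, 22 → 3
r = 11: 16, 22 → 2
r = 17: 22 → 1
Cross-inversions: 3 + 3 + 2 + 1 = 9

9 split inversions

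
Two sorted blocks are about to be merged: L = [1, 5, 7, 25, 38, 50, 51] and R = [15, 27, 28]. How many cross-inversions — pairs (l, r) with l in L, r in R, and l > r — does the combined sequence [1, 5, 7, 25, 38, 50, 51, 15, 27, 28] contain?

Count, for every r in R, how many entries of L exceed r:
r = 15: 25, 38, 50, 51 → 4
r = 27: 38, 50, 51 → 3
r = 28: 38, 50, 51 → 3
Cross-inversions: 4 + 3 + 3 = 10

10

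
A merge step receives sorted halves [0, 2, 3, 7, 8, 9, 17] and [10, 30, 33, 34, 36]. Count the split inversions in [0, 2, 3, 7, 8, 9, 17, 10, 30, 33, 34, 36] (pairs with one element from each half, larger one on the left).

Cross-inversions: 1

For each element r of the right run, count left-run elements greater than r:
r = 10: 17 → 1
r = 30: none → 0
r = 33: none → 0
r = 34: none → 0
r = 36: none → 0
Cross-inversions: 1 + 0 + 0 + 0 + 0 = 1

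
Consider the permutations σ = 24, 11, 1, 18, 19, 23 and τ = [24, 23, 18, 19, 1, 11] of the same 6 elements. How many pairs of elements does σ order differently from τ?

9

Assign each item its position (1..6) in the first ordering, then rewrite the second ordering as that position sequence:
positions: 24→1, 11→2, 1→3, 18→4, 19→5, 23→6
second ordering as positions: [1, 6, 4, 5, 3, 2]
Discordant pairs = inversions in this position sequence.
1: 0
6: 4, 5, 3, 2 → 4
4: 3, 2 → 2
5: 3, 2 → 2
3: 2 → 1
2: 0
Total: 0 + 4 + 2 + 2 + 1 + 0 = 9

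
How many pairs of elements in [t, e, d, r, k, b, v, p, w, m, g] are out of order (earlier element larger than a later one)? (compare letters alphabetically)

26 inversions

Element-by-element contributions:
t: 8
e: 2
d: 1
r: 5
k: 2
b: 0
v: 3
p: 2
w: 2
m: 1
g: 0
Sum: 8 + 2 + 1 + 5 + 2 + 0 + 3 + 2 + 2 + 1 + 0 = 26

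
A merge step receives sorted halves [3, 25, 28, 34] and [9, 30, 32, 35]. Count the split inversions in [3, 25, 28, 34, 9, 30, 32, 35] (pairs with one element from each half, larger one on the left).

5 cross-inversions

Count, for every r in R, how many entries of L exceed r:
r = 9: 25, 28, 34 → 3
r = 30: 34 → 1
r = 32: 34 → 1
r = 35: none → 0
Cross-inversions: 3 + 1 + 1 + 0 = 5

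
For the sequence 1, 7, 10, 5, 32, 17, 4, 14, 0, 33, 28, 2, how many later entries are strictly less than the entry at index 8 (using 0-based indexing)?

0

The element at index 8 is 0.
Elements after it: 33, 28, 2
None of them are smaller than 0.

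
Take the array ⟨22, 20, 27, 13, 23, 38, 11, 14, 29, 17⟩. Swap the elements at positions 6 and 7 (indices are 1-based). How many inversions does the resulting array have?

22 inversions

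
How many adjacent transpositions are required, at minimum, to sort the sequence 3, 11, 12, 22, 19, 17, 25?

The minimum number of adjacent swaps to sort an array equals its inversion count, since every such swap removes exactly one inversion.
Count inversions — for each element, later elements that are smaller:
3: none → 0
11: none → 0
12: none → 0
22: 19, 17 → 2
19: 17 → 1
17: none → 0
25: none → 0
Total inversions: 0 + 0 + 0 + 2 + 1 + 0 + 0 = 3

3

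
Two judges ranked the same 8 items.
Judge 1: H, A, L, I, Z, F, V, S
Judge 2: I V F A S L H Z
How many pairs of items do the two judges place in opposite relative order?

17

Assign each item its position (1..8) in the first ordering, then rewrite the second ordering as that position sequence:
positions: H→1, A→2, L→3, I→4, Z→5, F→6, V→7, S→8
second ordering as positions: [4, 7, 6, 2, 8, 3, 1, 5]
Discordant pairs = inversions in this position sequence.
4: 2, 3, 1 → 3
7: 6, 2, 3, 1, 5 → 5
6: 2, 3, 1, 5 → 4
2: 1 → 1
8: 3, 1, 5 → 3
3: 1 → 1
1: 0
5: 0
Total: 3 + 5 + 4 + 1 + 3 + 1 + 0 + 0 = 17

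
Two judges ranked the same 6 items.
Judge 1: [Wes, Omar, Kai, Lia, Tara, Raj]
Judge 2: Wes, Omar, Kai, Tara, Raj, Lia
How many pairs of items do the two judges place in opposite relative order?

Discordant pairs: 2

Assign each item its position (1..6) in the first ordering, then rewrite the second ordering as that position sequence:
positions: Wes→1, Omar→2, Kai→3, Lia→4, Tara→5, Raj→6
second ordering as positions: [1, 2, 3, 5, 6, 4]
Discordant pairs = inversions in this position sequence.
1: 0
2: 0
3: 0
5: 4 → 1
6: 4 → 1
4: 0
Total: 0 + 0 + 0 + 1 + 1 + 0 = 2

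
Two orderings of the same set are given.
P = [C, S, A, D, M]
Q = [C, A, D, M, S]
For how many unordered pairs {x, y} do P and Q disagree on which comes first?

There are 3 disagreeing pairs.

Assign each item its position (1..5) in the first ordering, then rewrite the second ordering as that position sequence:
positions: C→1, S→2, A→3, D→4, M→5
second ordering as positions: [1, 3, 4, 5, 2]
Discordant pairs = inversions in this position sequence.
1: 0
3: 2 → 1
4: 2 → 1
5: 2 → 1
2: 0
Total: 0 + 1 + 1 + 1 + 0 = 3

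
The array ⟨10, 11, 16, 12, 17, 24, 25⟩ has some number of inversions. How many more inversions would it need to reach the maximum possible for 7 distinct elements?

Maximum inversions for 7 distinct elements is C(7, 2) = 7·6/2 = 21.
Current inversions — for each element, count later smaller elements:
10: 0
11: 0
16: 1
12: 0
17: 0
24: 0
25: 0
Current total: 0 + 0 + 1 + 0 + 0 + 0 + 0 = 1
Shortfall: 21 − 1 = 20

20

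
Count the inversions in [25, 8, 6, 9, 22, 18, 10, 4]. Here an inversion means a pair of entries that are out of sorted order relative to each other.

17

For each element, count later entries that are smaller:
25 → 8, 6, 9, 22, 18, 10, 4 → 7
8 → 6, 4 → 2
6 → 4 → 1
9 → 4 → 1
22 → 18, 10, 4 → 3
18 → 10, 4 → 2
10 → 4 → 1
4 → none → 0
Sum: 7 + 2 + 1 + 1 + 3 + 2 + 1 + 0 = 17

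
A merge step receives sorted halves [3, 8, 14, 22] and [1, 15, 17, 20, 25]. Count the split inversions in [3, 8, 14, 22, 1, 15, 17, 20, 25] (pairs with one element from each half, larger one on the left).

7

Take each right-half value and tally the left-half values above it:
r = 1: 3, 8, 14, 22 → 4
r = 15: 22 → 1
r = 17: 22 → 1
r = 20: 22 → 1
r = 25: none → 0
Cross-inversions: 4 + 1 + 1 + 1 + 0 = 7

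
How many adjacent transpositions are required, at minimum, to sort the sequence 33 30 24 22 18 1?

15

Each adjacent swap fixes exactly one inversion, so the minimum swap count equals the number of inversions.
Count inversions — for each element, later elements that are smaller:
33: 30, 24, 22, 18, 1 → 5
30: 24, 22, 18, 1 → 4
24: 22, 18, 1 → 3
22: 18, 1 → 2
18: 1 → 1
1: none → 0
Total inversions: 5 + 4 + 3 + 2 + 1 + 0 = 15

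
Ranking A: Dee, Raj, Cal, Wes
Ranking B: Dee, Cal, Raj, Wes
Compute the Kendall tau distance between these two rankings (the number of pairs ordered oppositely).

Discordant pairs: 1

Assign each item its position (1..4) in the first ordering, then rewrite the second ordering as that position sequence:
positions: Dee→1, Raj→2, Cal→3, Wes→4
second ordering as positions: [1, 3, 2, 4]
Discordant pairs = inversions in this position sequence.
1: 0
3: 2 → 1
2: 0
4: 0
Total: 0 + 1 + 0 + 0 = 1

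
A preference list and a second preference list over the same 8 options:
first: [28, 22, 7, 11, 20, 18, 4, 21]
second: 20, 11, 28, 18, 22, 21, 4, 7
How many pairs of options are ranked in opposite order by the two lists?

12 pairs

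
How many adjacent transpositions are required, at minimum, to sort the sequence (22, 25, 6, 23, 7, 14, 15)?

Each adjacent swap fixes exactly one inversion, so the minimum swap count equals the number of inversions.
Count inversions — for each element, later elements that are smaller:
22: 6, 7, 14, 15 → 4
25: 6, 23, 7, 14, 15 → 5
6: none → 0
23: 7, 14, 15 → 3
7: none → 0
14: none → 0
15: none → 0
Total inversions: 4 + 5 + 0 + 3 + 0 + 0 + 0 = 12

Swaps: 12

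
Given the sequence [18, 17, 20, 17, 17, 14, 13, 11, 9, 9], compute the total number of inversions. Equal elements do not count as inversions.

39

Element-by-element contributions:
18 → 17, 17, 17, 14, 13, 11, 9, 9 → 8
17 → 14, 13, 11, 9, 9 → 5
20 → 17, 17, 14, 13, 11, 9, 9 → 7
17 → 14, 13, 11, 9, 9 → 5
17 → 14, 13, 11, 9, 9 → 5
14 → 13, 11, 9, 9 → 4
13 → 11, 9, 9 → 3
11 → 9, 9 → 2
9 → none → 0
9 → none → 0
Sum: 8 + 5 + 7 + 5 + 5 + 4 + 3 + 2 + 0 + 0 = 39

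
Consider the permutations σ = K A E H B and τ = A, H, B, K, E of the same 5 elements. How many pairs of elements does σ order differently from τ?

Assign each item its position (1..5) in the first ordering, then rewrite the second ordering as that position sequence:
positions: K→1, A→2, E→3, H→4, B→5
second ordering as positions: [2, 4, 5, 1, 3]
Discordant pairs = inversions in this position sequence.
2: 1 → 1
4: 1, 3 → 2
5: 1, 3 → 2
1: 0
3: 0
Total: 1 + 2 + 2 + 0 + 0 = 5

There are 5 discordant pairs.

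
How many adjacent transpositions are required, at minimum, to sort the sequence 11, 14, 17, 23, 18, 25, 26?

1

Each adjacent swap fixes exactly one inversion, so the minimum swap count equals the number of inversions.
Count inversions — for each element, later elements that are smaller:
11: none → 0
14: none → 0
17: none → 0
23: 18 → 1
18: none → 0
25: none → 0
26: none → 0
Total inversions: 0 + 0 + 0 + 1 + 0 + 0 + 0 = 1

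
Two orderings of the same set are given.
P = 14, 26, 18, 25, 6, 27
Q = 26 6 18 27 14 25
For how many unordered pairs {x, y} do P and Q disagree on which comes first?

7 disagreeing pairs

Assign each item its position (1..6) in the first ordering, then rewrite the second ordering as that position sequence:
positions: 14→1, 26→2, 18→3, 25→4, 6→5, 27→6
second ordering as positions: [2, 5, 3, 6, 1, 4]
Discordant pairs = inversions in this position sequence.
2: 1 → 1
5: 3, 1, 4 → 3
3: 1 → 1
6: 1, 4 → 2
1: 0
4: 0
Total: 1 + 3 + 1 + 2 + 0 + 0 = 7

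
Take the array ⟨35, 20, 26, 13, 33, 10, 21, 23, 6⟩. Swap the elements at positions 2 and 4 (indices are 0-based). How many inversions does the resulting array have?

26 inversions

Positions 2 and 4 hold 26 and 33; after swapping, the array is [35, 20, 33, 13, 26, 10, 21, 23, 6].
Count, for each position, how many later elements it exceeds:
35: 8
20: 3
33: 6
13: 2
26: 4
10: 1
21: 1
23: 1
6: 0
Sum: 8 + 3 + 6 + 2 + 4 + 1 + 1 + 1 + 0 = 26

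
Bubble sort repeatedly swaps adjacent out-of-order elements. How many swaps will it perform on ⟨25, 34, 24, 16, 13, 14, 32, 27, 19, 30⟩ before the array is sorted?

Adjacent swaps: 23

The minimum number of adjacent swaps to sort an array equals its inversion count, since every such swap removes exactly one inversion.
Count inversions — for each element, later elements that are smaller:
25: 24, 16, 13, 14, 19 → 5
34: 24, 16, 13, 14, 32, 27, 19, 30 → 8
24: 16, 13, 14, 19 → 4
16: 13, 14 → 2
13: none → 0
14: none → 0
32: 27, 19, 30 → 3
27: 19 → 1
19: none → 0
30: none → 0
Total inversions: 5 + 8 + 4 + 2 + 0 + 0 + 3 + 1 + 0 + 0 = 23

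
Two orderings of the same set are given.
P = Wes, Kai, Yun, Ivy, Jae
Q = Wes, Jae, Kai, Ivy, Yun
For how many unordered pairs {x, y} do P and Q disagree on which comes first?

Assign each item its position (1..5) in the first ordering, then rewrite the second ordering as that position sequence:
positions: Wes→1, Kai→2, Yun→3, Ivy→4, Jae→5
second ordering as positions: [1, 5, 2, 4, 3]
Discordant pairs = inversions in this position sequence.
1: 0
5: 2, 4, 3 → 3
2: 0
4: 3 → 1
3: 0
Total: 0 + 3 + 0 + 1 + 0 = 4

4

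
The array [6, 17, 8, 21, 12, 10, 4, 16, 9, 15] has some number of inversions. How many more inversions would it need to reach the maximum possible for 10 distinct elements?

Maximum inversions for 10 distinct elements is C(10, 2) = 10·9/2 = 45.
Current inversions — for each element, count later smaller elements:
6: 1
17: 7
8: 1
21: 6
12: 3
10: 2
4: 0
16: 2
9: 0
15: 0
Current total: 1 + 7 + 1 + 6 + 3 + 2 + 0 + 2 + 0 + 0 = 22
Shortfall: 45 − 22 = 23

23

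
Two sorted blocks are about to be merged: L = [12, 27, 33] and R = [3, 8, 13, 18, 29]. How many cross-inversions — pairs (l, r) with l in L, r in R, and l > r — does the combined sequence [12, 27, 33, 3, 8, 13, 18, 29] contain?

11

For each element r of the right run, count left-run elements greater than r:
r = 3: 12, 27, 33 → 3
r = 8: 12, 27, 33 → 3
r = 13: 27, 33 → 2
r = 18: 27, 33 → 2
r = 29: 33 → 1
Cross-inversions: 3 + 3 + 2 + 2 + 1 = 11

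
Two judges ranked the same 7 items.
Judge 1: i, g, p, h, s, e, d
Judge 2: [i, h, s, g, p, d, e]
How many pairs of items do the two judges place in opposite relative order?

Assign each item its position (1..7) in the first ordering, then rewrite the second ordering as that position sequence:
positions: i→1, g→2, p→3, h→4, s→5, e→6, d→7
second ordering as positions: [1, 4, 5, 2, 3, 7, 6]
Discordant pairs = inversions in this position sequence.
1: 0
4: 2, 3 → 2
5: 2, 3 → 2
2: 0
3: 0
7: 6 → 1
6: 0
Total: 0 + 2 + 2 + 0 + 0 + 1 + 0 = 5

5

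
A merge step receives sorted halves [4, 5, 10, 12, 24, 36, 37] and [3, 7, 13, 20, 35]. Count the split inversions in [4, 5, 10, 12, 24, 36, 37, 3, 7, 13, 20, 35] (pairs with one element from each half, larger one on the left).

For each element r of the right run, count left-run elements greater than r:
r = 3: 4, 5, 10, 12, 24, 36, 37 → 7
r = 7: 10, 12, 24, 36, 37 → 5
r = 13: 24, 36, 37 → 3
r = 20: 24, 36, 37 → 3
r = 35: 36, 37 → 2
Cross-inversions: 7 + 5 + 3 + 3 + 2 = 20

20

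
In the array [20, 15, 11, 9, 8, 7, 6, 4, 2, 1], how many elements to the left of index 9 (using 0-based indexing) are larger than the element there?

The element at index 9 is 1.
Elements before it: 20, 15, 11, 9, 8, 7, 6, 4, 2
Those larger than 1: 20, 15, 11, 9, 8, 7, 6, 4, 2

9 such elements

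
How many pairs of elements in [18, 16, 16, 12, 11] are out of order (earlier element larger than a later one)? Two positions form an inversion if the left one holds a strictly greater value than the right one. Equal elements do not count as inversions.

Out-of-order pairs: 9

Listing every pair i<j with a[i]>a[j] (using 0-based positions):
(0,1): 18 > 16
(0,2): 18 > 16
(0,3): 18 > 12
(0,4): 18 > 11
(1,3): 16 > 12
(1,4): 16 > 11
(2,3): 16 > 12
(2,4): 16 > 11
(3,4): 12 > 11
That's 9 pairs.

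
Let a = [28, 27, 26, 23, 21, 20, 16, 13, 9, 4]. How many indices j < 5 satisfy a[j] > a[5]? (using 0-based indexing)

5 such elements

The element at index 5 is 20.
Elements before it: 28, 27, 26, 23, 21
Those larger than 20: 28, 27, 26, 23, 21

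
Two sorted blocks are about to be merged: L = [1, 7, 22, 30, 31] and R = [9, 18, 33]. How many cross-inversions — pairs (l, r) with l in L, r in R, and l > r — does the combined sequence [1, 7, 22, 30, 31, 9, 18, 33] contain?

Take each right-half value and tally the left-half values above it:
r = 9: 22, 30, 31 → 3
r = 18: 22, 30, 31 → 3
r = 33: none → 0
Cross-inversions: 3 + 3 + 0 = 6

6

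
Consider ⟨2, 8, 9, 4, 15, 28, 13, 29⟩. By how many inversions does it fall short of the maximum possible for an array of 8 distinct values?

24 inversions short

Maximum inversions for 8 distinct elements is C(8, 2) = 8·7/2 = 28.
Current inversions — for each element, count later smaller elements:
2: 0
8: 1
9: 1
4: 0
15: 1
28: 1
13: 0
29: 0
Current total: 0 + 1 + 1 + 0 + 1 + 1 + 0 + 0 = 4
Shortfall: 28 − 4 = 24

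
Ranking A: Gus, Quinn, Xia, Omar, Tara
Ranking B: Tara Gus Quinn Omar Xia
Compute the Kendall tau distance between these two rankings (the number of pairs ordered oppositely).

5

Assign each item its position (1..5) in the first ordering, then rewrite the second ordering as that position sequence:
positions: Gus→1, Quinn→2, Xia→3, Omar→4, Tara→5
second ordering as positions: [5, 1, 2, 4, 3]
Discordant pairs = inversions in this position sequence.
5: 1, 2, 4, 3 → 4
1: 0
2: 0
4: 3 → 1
3: 0
Total: 4 + 0 + 0 + 1 + 0 = 5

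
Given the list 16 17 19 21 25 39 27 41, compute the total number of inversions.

1 inversion

Count, for each position, how many later elements it exceeds:
16 → none → 0
17 → none → 0
19 → none → 0
21 → none → 0
25 → none → 0
39 → 27 → 1
27 → none → 0
41 → none → 0
Sum: 0 + 0 + 0 + 0 + 0 + 1 + 0 + 0 = 1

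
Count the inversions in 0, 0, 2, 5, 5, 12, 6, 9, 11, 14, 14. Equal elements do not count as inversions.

Inversions: 3

For each element, count later entries that are smaller:
0 → none → 0
0 → none → 0
2 → none → 0
5 → none → 0
5 → none → 0
12 → 6, 9, 11 → 3
6 → none → 0
9 → none → 0
11 → none → 0
14 → none → 0
14 → none → 0
Sum: 0 + 0 + 0 + 0 + 0 + 3 + 0 + 0 + 0 + 0 + 0 = 3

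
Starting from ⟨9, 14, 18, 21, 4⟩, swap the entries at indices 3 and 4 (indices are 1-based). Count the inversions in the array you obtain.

Inversions: 5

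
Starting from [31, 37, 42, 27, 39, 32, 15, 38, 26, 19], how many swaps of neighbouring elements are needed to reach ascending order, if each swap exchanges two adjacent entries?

30 swaps

The minimum number of adjacent swaps to sort an array equals its inversion count, since every such swap removes exactly one inversion.
Count inversions — for each element, later elements that are smaller:
31: 27, 15, 26, 19 → 4
37: 27, 32, 15, 26, 19 → 5
42: 27, 39, 32, 15, 38, 26, 19 → 7
27: 15, 26, 19 → 3
39: 32, 15, 38, 26, 19 → 5
32: 15, 26, 19 → 3
15: none → 0
38: 26, 19 → 2
26: 19 → 1
19: none → 0
Total inversions: 4 + 5 + 7 + 3 + 5 + 3 + 0 + 2 + 1 + 0 = 30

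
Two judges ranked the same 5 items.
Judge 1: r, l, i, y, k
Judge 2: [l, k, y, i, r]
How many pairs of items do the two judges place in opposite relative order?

Assign each item its position (1..5) in the first ordering, then rewrite the second ordering as that position sequence:
positions: r→1, l→2, i→3, y→4, k→5
second ordering as positions: [2, 5, 4, 3, 1]
Discordant pairs = inversions in this position sequence.
2: 1 → 1
5: 4, 3, 1 → 3
4: 3, 1 → 2
3: 1 → 1
1: 0
Total: 1 + 3 + 2 + 1 + 0 = 7

7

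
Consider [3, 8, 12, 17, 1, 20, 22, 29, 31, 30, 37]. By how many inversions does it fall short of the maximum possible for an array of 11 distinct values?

Maximum inversions for 11 distinct elements is C(11, 2) = 11·10/2 = 55.
Current inversions — for each element, count later smaller elements:
3: 1
8: 1
12: 1
17: 1
1: 0
20: 0
22: 0
29: 0
31: 1
30: 0
37: 0
Current total: 1 + 1 + 1 + 1 + 0 + 0 + 0 + 0 + 1 + 0 + 0 = 5
Shortfall: 55 − 5 = 50

50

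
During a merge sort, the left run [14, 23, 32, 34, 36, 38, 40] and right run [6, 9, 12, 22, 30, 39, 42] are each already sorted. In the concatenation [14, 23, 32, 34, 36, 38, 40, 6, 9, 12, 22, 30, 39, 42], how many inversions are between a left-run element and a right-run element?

33 cross-inversions

Count, for every r in R, how many entries of L exceed r:
r = 6: 14, 23, 32, 34, 36, 38, 40 → 7
r = 9: 14, 23, 32, 34, 36, 38, 40 → 7
r = 12: 14, 23, 32, 34, 36, 38, 40 → 7
r = 22: 23, 32, 34, 36, 38, 40 → 6
r = 30: 32, 34, 36, 38, 40 → 5
r = 39: 40 → 1
r = 42: none → 0
Cross-inversions: 7 + 7 + 7 + 6 + 5 + 1 + 0 = 33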